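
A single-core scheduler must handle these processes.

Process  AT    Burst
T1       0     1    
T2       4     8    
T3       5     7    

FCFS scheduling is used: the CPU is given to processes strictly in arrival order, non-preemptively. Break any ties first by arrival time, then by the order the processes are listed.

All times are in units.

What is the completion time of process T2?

12

Timeline: | T1 0-1 | idle 1-4 | T2 4-12 | T3 12-19 |
Completion: T1=1  T2=12  T3=19
Turnaround (C−A): T1=1  T2=8  T3=14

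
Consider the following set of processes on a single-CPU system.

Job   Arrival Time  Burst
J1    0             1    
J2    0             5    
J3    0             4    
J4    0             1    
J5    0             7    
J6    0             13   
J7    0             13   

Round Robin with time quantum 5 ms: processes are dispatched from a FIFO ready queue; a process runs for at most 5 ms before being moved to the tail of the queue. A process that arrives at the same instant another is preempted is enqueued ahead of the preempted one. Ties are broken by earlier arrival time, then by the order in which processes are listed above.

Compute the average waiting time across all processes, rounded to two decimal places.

Schedule: | J1 0-1 | J2 1-6 | J3 6-10 | J4 10-11 | J5 11-16 | J6 16-21 | J7 21-26 | J5 26-28 | J6 28-33 | J7 33-38 | J6 38-41 | J7 41-44 |
Completion: J1=1  J2=6  J3=10  J4=11  J5=28  J6=41  J7=44
Turnaround (C−A): J1=1  J2=6  J3=10  J4=11  J5=28  J6=41  J7=44
Waiting times: J1=0, J2=1, J3=6, J4=10, J5=21, J6=28, J7=31
Average waiting = (0+1+6+10+21+28+31) / 7 = 97/7 = 13.86

13.86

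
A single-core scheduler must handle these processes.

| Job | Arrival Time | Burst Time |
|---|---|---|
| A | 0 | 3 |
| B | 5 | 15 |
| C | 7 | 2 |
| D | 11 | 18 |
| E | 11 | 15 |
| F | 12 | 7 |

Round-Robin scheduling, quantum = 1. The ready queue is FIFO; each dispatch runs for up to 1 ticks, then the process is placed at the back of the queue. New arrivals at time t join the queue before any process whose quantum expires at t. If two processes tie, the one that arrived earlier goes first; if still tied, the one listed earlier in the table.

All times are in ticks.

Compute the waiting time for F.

Timeline: | A 0-3 | idle 3-5 | B 5-7 | C 7-8 | B 8-9 | C 9-10 | B 10-11 | D 11-12 | E 12-13 | B 13-14 | F 14-15 | D 15-16 | E 16-17 | B 17-18 | F 18-19 | D 19-20 | E 20-21 | B 21-22 | F 22-23 | D 23-24 | E 24-25 | B 25-26 | F 26-27 | D 27-28 | E 28-29 | B 29-30 | F 30-31 | D 31-32 | E 32-33 | B 33-34 | F 34-35 | D 35-36 | E 36-37 | B 37-38 | F 38-39 | D 39-40 | E 40-41 | B 41-42 | D 42-43 | E 43-44 | B 44-45 | D 45-46 | E 46-47 | B 47-48 | D 48-49 | E 49-50 | B 50-51 | D 51-52 | E 52-53 | D 53-54 | E 54-55 | D 55-56 | E 56-57 | D 57-58 | E 58-59 | D 59-62 |
Completion: A=3  B=51  C=10  D=62  E=59  F=39
Turnaround (C−A): A=3  B=46  C=3  D=51  E=48  F=27
Waiting(F) = turnaround − burst = 27 − 7 = 20

20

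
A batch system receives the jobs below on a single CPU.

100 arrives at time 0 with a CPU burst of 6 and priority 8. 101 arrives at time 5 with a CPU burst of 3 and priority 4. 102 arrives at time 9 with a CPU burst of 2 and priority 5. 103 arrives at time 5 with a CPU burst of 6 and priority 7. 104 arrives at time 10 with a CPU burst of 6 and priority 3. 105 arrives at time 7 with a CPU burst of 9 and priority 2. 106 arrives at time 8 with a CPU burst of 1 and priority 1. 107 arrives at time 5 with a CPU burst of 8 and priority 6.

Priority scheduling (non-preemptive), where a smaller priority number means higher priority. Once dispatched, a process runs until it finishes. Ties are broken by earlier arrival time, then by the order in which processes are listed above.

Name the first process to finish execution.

100

Schedule: | 100 0-6 | 101 6-9 | 106 9-10 | 105 10-19 | 104 19-25 | 102 25-27 | 107 27-35 | 103 35-41 |
Completion: 100=6  101=9  102=27  103=41  104=25  105=19  106=10  107=35
Turnaround (C−A): 100=6  101=4  102=18  103=36  104=15  105=12  106=2  107=30
Finish order: 100 → 101 → 106 → 105 → 104 → 102 → 107 → 103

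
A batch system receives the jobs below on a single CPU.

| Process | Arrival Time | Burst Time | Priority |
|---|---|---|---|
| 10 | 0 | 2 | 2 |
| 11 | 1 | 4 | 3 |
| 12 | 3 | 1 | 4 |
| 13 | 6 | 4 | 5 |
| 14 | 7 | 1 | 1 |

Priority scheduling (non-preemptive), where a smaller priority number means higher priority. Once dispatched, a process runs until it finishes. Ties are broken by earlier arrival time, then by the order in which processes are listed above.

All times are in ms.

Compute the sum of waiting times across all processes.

6

Schedule: | 10 0-2 | 11 2-6 | 12 6-7 | 14 7-8 | 13 8-12 |
Completion: 10=2  11=6  12=7  13=12  14=8
Waiting = turnaround − burst: 10=0, 11=1, 12=3, 13=2, 14=0
Total waiting = 0 + 1 + 3 + 2 + 0 = 6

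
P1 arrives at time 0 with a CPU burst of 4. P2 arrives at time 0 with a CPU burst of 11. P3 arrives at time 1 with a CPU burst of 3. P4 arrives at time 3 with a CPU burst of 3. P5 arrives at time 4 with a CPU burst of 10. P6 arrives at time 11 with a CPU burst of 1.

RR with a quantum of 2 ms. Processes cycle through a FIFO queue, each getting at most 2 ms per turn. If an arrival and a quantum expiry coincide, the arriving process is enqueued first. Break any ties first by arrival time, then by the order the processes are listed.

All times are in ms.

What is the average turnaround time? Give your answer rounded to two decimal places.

Schedule: | P1 0-2 | P2 2-4 | P3 4-6 | P1 6-8 | P4 8-10 | P5 10-12 | P2 12-14 | P3 14-15 | P4 15-16 | P6 16-17 | P5 17-19 | P2 19-21 | P5 21-23 | P2 23-25 | P5 25-27 | P2 27-29 | P5 29-31 | P2 31-32 |
Completion: P1=8  P2=32  P3=15  P4=16  P5=31  P6=17
Turnaround times: P1=8, P2=32, P3=14, P4=13, P5=27, P6=6
Average turnaround = (8+32+14+13+27+6) / 6 = 100/6 = 16.67

16.67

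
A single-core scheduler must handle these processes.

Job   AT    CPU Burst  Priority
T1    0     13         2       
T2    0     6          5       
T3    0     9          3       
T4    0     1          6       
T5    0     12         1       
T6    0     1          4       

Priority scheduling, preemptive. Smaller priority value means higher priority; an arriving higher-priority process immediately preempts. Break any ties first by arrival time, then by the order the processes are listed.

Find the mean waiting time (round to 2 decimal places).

Timeline: | T5 0-12 | T1 12-25 | T3 25-34 | T6 34-35 | T2 35-41 | T4 41-42 |
Completion: T1=25  T2=41  T3=34  T4=42  T5=12  T6=35
Turnaround (C−A): T1=25  T2=41  T3=34  T4=42  T5=12  T6=35
Waiting times: T1=12, T2=35, T3=25, T4=41, T5=0, T6=34
Average waiting = (12+35+25+41+0+34) / 6 = 147/6 = 24.50

24.50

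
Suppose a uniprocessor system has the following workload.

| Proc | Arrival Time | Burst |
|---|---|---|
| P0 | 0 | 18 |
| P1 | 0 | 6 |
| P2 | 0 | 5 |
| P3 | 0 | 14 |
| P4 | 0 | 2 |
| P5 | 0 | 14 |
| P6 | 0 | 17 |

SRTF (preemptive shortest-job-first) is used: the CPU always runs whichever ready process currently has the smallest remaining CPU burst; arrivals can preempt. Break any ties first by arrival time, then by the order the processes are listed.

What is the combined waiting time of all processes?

148

Timeline: | P4 0-2 | P2 2-7 | P1 7-13 | P3 13-27 | P5 27-41 | P6 41-58 | P0 58-76 |
Completion: P0=76  P1=13  P2=7  P3=27  P4=2  P5=41  P6=58
Turnaround (C−A): P0=76  P1=13  P2=7  P3=27  P4=2  P5=41  P6=58
Waiting = turnaround − burst: P0=58, P1=7, P2=2, P3=13, P4=0, P5=27, P6=41
Total waiting = 58 + 7 + 2 + 13 + 0 + 27 + 41 = 148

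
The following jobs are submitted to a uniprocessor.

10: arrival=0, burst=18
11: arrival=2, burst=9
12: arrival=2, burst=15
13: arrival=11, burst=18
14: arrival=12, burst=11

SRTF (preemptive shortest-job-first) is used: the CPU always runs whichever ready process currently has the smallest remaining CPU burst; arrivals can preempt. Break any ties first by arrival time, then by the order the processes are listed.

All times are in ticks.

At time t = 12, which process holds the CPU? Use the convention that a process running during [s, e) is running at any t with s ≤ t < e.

14

Gantt: | 10 0-2 | 11 2-11 | 12 11-12 | 14 12-23 | 12 23-37 | 10 37-53 | 13 53-71 |
Completion: 10=53  11=11  12=37  13=71  14=23
Turnaround (C−A): 10=53  11=9  12=35  13=60  14=11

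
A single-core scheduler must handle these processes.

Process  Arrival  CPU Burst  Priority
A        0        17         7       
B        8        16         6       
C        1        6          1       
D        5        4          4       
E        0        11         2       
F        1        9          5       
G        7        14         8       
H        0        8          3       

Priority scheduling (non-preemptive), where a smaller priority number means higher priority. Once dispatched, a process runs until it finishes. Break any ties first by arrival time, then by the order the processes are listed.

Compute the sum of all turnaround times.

Gantt: | E 0-11 | C 11-17 | H 17-25 | D 25-29 | F 29-38 | B 38-54 | A 54-71 | G 71-85 |
Completion: A=71  B=54  C=17  D=29  E=11  F=38  G=85  H=25
Turnaround (C−A): A=71  B=46  C=16  D=24  E=11  F=37  G=78  H=25
Turnaround = completion − arrival: A=71, B=46, C=16, D=24, E=11, F=37, G=78, H=25
Total turnaround = 71 + 46 + 16 + 24 + 11 + 37 + 78 + 25 = 308

308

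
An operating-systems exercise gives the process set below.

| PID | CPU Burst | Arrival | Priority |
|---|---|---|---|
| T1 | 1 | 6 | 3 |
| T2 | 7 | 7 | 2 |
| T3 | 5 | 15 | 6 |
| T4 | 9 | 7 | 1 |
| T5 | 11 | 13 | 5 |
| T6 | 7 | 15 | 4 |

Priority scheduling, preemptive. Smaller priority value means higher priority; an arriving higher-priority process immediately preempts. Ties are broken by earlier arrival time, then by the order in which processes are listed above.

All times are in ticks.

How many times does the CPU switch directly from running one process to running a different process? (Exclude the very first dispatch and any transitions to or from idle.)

5

Schedule: | idle 0-6 | T1 6-7 | T4 7-16 | T2 16-23 | T6 23-30 | T5 30-41 | T3 41-46 |
Completion: T1=7  T2=23  T3=46  T4=16  T5=41  T6=30
Turnaround (C−A): T1=1  T2=16  T3=31  T4=9  T5=28  T6=15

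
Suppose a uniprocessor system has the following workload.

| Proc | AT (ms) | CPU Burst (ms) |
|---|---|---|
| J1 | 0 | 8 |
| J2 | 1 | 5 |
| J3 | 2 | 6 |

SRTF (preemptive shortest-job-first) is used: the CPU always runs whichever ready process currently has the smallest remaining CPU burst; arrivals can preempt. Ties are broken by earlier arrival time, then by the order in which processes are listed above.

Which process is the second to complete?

J3

Schedule: | J1 0-1 | J2 1-6 | J3 6-12 | J1 12-19 |
Completion: J1=19  J2=6  J3=12
Turnaround (C−A): J1=19  J2=5  J3=10
Finish order: J2 → J3 → J1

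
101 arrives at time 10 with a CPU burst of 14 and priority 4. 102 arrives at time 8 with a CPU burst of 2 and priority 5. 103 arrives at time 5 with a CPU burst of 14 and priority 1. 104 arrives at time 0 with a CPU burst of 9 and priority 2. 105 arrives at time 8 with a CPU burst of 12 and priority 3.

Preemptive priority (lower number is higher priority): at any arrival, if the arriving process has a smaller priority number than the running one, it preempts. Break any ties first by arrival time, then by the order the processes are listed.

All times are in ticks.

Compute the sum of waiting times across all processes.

Gantt: | 104 0-5 | 103 5-19 | 104 19-23 | 105 23-35 | 101 35-49 | 102 49-51 |
Completion: 101=49  102=51  103=19  104=23  105=35
Waiting = turnaround − burst: 101=25, 102=41, 103=0, 104=14, 105=15
Total waiting = 25 + 41 + 0 + 14 + 15 = 95

95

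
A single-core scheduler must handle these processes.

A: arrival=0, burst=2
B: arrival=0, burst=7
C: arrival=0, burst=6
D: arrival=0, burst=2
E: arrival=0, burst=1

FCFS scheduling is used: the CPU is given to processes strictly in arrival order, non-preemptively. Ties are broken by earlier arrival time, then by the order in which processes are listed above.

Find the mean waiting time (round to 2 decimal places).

8.60

Gantt: | A 0-2 | B 2-9 | C 9-15 | D 15-17 | E 17-18 |
Completion: A=2  B=9  C=15  D=17  E=18
Turnaround (C−A): A=2  B=9  C=15  D=17  E=18
Waiting times: A=0, B=2, C=9, D=15, E=17
Average waiting = (0+2+9+15+17) / 5 = 43/5 = 8.60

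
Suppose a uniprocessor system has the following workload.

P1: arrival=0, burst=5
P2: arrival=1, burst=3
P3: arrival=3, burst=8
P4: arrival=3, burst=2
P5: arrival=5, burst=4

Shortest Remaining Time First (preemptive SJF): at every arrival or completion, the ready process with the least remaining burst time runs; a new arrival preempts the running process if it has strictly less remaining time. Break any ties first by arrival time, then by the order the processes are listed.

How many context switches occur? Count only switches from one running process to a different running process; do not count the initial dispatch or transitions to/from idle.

5

Timeline: | P1 0-1 | P2 1-4 | P4 4-6 | P1 6-10 | P5 10-14 | P3 14-22 |
Completion: P1=10  P2=4  P3=22  P4=6  P5=14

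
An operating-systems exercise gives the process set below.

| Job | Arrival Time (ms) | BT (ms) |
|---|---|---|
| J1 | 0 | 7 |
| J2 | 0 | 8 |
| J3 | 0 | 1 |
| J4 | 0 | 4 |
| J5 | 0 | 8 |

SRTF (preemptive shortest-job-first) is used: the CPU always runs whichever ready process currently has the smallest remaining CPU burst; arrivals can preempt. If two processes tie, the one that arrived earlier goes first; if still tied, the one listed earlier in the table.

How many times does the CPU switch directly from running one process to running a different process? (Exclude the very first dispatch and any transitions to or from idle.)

4

Gantt: | J3 0-1 | J4 1-5 | J1 5-12 | J2 12-20 | J5 20-28 |
Completion: J1=12  J2=20  J3=1  J4=5  J5=28
Turnaround (C−A): J1=12  J2=20  J3=1  J4=5  J5=28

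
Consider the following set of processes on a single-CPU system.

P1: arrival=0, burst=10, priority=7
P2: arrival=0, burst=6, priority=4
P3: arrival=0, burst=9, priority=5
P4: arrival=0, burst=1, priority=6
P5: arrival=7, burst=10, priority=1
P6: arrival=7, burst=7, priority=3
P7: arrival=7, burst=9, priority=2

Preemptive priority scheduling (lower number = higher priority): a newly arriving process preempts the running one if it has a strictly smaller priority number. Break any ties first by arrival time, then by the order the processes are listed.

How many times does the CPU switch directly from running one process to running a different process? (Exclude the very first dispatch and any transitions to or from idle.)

7

Gantt: | P2 0-6 | P3 6-7 | P5 7-17 | P7 17-26 | P6 26-33 | P3 33-41 | P4 41-42 | P1 42-52 |
Completion: P1=52  P2=6  P3=41  P4=42  P5=17  P6=33  P7=26
Turnaround (C−A): P1=52  P2=6  P3=41  P4=42  P5=10  P6=26  P7=19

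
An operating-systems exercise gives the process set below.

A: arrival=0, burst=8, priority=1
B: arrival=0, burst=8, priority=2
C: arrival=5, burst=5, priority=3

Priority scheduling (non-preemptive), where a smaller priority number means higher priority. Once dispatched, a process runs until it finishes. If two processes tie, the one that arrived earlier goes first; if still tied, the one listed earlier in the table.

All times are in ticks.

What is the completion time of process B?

16

Gantt: | A 0-8 | B 8-16 | C 16-21 |
Completion: A=8  B=16  C=21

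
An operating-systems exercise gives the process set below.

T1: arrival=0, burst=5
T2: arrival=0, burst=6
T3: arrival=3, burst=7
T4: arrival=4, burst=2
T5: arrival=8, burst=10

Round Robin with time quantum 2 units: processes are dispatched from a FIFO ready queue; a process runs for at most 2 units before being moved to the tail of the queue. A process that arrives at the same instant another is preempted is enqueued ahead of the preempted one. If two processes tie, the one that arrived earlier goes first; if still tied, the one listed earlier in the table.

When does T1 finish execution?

Schedule: | T1 0-2 | T2 2-4 | T1 4-6 | T3 6-8 | T4 8-10 | T2 10-12 | T1 12-13 | T5 13-15 | T3 15-17 | T2 17-19 | T5 19-21 | T3 21-23 | T5 23-25 | T3 25-26 | T5 26-30 |
Completion: T1=13  T2=19  T3=26  T4=10  T5=30

13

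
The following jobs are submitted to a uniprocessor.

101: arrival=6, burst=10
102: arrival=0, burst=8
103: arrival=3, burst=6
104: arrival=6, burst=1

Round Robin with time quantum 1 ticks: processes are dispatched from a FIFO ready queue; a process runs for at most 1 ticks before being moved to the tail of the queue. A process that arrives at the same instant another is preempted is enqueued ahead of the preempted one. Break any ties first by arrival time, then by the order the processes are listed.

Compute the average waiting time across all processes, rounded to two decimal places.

Schedule: | 102 0-3 | 103 3-4 | 102 4-5 | 103 5-6 | 102 6-7 | 101 7-8 | 104 8-9 | 103 9-10 | 102 10-11 | 101 11-12 | 103 12-13 | 102 13-14 | 101 14-15 | 103 15-16 | 102 16-17 | 101 17-18 | 103 18-19 | 101 19-25 |
Completion: 101=25  102=17  103=19  104=9
Waiting times: 101=9, 102=9, 103=10, 104=2
Average waiting = (9+9+10+2) / 4 = 30/4 = 7.50

7.50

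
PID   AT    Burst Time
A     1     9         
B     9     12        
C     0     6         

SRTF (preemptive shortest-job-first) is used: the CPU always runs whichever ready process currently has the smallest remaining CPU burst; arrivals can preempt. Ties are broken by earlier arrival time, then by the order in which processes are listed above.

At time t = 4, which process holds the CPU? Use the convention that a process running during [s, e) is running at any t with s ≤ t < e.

Gantt: | C 0-6 | A 6-15 | B 15-27 |
Completion: A=15  B=27  C=6
Turnaround (C−A): A=14  B=18  C=6

C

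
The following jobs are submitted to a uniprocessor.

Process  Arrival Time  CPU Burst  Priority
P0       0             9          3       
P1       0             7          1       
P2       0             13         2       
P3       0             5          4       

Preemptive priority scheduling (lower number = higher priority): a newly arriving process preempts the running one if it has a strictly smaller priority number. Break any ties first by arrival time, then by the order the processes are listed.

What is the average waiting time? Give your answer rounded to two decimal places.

Timeline: | P1 0-7 | P2 7-20 | P0 20-29 | P3 29-34 |
Completion: P0=29  P1=7  P2=20  P3=34
Turnaround (C−A): P0=29  P1=7  P2=20  P3=34
Waiting times: P0=20, P1=0, P2=7, P3=29
Average waiting = (20+0+7+29) / 4 = 56/4 = 14.00

14.00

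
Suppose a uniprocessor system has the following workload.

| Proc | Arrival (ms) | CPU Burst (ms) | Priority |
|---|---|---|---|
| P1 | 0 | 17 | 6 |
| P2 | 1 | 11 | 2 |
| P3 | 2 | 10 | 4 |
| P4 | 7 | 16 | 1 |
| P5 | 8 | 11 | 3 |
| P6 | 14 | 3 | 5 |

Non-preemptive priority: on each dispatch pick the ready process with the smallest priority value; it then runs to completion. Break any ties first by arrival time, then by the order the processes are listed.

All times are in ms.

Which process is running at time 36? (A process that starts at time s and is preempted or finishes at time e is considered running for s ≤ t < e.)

P2

Timeline: | P1 0-17 | P4 17-33 | P2 33-44 | P5 44-55 | P3 55-65 | P6 65-68 |
Completion: P1=17  P2=44  P3=65  P4=33  P5=55  P6=68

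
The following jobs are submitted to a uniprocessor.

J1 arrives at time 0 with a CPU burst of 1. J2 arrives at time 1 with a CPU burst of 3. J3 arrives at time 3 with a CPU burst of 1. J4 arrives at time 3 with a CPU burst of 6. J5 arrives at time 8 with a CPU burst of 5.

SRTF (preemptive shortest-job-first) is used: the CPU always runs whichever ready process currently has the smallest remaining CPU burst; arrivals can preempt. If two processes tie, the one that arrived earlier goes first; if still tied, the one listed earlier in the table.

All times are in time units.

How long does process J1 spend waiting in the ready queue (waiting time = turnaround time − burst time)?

0

Schedule: | J1 0-1 | J2 1-4 | J3 4-5 | J4 5-11 | J5 11-16 |
Completion: J1=1  J2=4  J3=5  J4=11  J5=16
Waiting(J1) = turnaround − burst = 1 − 1 = 0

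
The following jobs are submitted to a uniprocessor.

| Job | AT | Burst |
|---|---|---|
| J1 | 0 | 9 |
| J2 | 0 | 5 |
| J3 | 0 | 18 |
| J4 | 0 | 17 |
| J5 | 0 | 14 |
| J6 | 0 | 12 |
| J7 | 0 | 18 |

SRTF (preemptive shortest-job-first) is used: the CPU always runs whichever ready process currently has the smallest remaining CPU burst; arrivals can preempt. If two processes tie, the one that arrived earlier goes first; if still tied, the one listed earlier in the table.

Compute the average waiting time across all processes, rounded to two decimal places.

31.00

Gantt: | J2 0-5 | J1 5-14 | J6 14-26 | J5 26-40 | J4 40-57 | J3 57-75 | J7 75-93 |
Completion: J1=14  J2=5  J3=75  J4=57  J5=40  J6=26  J7=93
Turnaround (C−A): J1=14  J2=5  J3=75  J4=57  J5=40  J6=26  J7=93
Waiting times: J1=5, J2=0, J3=57, J4=40, J5=26, J6=14, J7=75
Average waiting = (5+0+57+40+26+14+75) / 7 = 217/7 = 31.00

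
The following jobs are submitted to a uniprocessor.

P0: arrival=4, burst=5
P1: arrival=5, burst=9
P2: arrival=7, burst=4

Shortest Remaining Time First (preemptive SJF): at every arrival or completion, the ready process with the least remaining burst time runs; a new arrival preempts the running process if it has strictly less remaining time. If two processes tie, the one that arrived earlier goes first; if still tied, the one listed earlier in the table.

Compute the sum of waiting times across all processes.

Timeline: | idle 0-4 | P0 4-9 | P2 9-13 | P1 13-22 |
Completion: P0=9  P1=22  P2=13
Waiting = turnaround − burst: P0=0, P1=8, P2=2
Total waiting = 0 + 8 + 2 = 10

10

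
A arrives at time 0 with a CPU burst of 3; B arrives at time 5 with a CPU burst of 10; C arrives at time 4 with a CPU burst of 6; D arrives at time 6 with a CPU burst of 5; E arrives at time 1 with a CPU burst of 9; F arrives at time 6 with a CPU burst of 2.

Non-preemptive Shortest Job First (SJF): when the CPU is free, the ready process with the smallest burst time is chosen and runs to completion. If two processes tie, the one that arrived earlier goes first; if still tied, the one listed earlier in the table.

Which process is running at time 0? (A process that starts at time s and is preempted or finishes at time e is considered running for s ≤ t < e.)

A

Schedule: | A 0-3 | E 3-12 | F 12-14 | D 14-19 | C 19-25 | B 25-35 |
Completion: A=3  B=35  C=25  D=19  E=12  F=14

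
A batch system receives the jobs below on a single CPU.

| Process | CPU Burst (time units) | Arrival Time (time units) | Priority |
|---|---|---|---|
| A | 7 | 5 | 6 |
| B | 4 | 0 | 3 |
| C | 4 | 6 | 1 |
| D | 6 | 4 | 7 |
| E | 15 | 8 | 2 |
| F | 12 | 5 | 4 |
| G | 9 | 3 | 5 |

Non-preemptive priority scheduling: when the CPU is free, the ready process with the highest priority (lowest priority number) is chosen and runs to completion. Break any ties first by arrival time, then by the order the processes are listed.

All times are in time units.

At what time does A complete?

Schedule: | B 0-4 | G 4-13 | C 13-17 | E 17-32 | F 32-44 | A 44-51 | D 51-57 |
Completion: A=51  B=4  C=17  D=57  E=32  F=44  G=13
Turnaround (C−A): A=46  B=4  C=11  D=53  E=24  F=39  G=10

51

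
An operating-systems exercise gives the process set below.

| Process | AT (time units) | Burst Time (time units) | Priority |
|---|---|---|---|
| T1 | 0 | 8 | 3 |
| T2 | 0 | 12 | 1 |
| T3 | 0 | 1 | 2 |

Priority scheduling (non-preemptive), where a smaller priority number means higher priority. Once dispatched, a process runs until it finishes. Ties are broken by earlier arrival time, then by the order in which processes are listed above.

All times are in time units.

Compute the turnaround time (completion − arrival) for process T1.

Timeline: | T2 0-12 | T3 12-13 | T1 13-21 |
Completion: T1=21  T2=12  T3=13
Turnaround(T1) = completion − arrival = 21 − 0 = 21

21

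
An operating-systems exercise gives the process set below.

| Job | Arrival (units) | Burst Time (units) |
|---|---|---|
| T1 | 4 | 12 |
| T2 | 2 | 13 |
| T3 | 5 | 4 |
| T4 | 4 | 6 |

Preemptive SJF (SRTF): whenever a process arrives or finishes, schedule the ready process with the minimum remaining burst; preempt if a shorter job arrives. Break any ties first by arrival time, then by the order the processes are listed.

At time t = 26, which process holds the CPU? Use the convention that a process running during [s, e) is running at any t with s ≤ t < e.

Gantt: | idle 0-2 | T2 2-4 | T4 4-5 | T3 5-9 | T4 9-14 | T2 14-25 | T1 25-37 |
Completion: T1=37  T2=25  T3=9  T4=14

T1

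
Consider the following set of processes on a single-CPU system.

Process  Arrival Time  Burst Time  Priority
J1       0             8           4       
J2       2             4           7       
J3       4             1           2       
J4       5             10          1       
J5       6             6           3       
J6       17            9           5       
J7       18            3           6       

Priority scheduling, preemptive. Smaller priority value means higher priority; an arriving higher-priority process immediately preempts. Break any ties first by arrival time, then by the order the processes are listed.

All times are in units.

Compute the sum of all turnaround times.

126

Schedule: | J1 0-4 | J3 4-5 | J4 5-15 | J5 15-21 | J1 21-25 | J6 25-34 | J7 34-37 | J2 37-41 |
Completion: J1=25  J2=41  J3=5  J4=15  J5=21  J6=34  J7=37
Turnaround = completion − arrival: J1=25, J2=39, J3=1, J4=10, J5=15, J6=17, J7=19
Total turnaround = 25 + 39 + 1 + 10 + 15 + 17 + 19 = 126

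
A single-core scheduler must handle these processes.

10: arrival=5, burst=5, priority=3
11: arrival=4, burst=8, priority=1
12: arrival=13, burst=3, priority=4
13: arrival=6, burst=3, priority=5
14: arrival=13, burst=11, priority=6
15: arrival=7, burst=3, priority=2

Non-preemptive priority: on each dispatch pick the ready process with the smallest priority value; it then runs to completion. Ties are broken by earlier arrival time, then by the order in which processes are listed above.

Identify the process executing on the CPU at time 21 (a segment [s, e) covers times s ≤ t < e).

12

Gantt: | idle 0-4 | 11 4-12 | 15 12-15 | 10 15-20 | 12 20-23 | 13 23-26 | 14 26-37 |
Completion: 10=20  11=12  12=23  13=26  14=37  15=15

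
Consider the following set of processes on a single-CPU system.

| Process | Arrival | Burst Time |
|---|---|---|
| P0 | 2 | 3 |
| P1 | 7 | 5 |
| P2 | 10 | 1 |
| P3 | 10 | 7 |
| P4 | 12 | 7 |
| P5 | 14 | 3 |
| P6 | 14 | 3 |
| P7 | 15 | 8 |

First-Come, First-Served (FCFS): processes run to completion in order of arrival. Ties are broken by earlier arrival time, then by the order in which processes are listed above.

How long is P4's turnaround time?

Schedule: | idle 0-2 | P0 2-5 | idle 5-7 | P1 7-12 | P2 12-13 | P3 13-20 | P4 20-27 | P5 27-30 | P6 30-33 | P7 33-41 |
Completion: P0=5  P1=12  P2=13  P3=20  P4=27  P5=30  P6=33  P7=41
Turnaround(P4) = completion − arrival = 27 − 12 = 15

15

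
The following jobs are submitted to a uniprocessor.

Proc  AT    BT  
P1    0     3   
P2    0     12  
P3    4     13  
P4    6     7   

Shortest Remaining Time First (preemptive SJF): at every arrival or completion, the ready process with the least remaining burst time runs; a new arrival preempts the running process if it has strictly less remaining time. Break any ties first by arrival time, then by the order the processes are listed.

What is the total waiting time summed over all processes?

Schedule: | P1 0-3 | P2 3-6 | P4 6-13 | P2 13-22 | P3 22-35 |
Completion: P1=3  P2=22  P3=35  P4=13
Turnaround (C−A): P1=3  P2=22  P3=31  P4=7
Waiting = turnaround − burst: P1=0, P2=10, P3=18, P4=0
Total waiting = 0 + 10 + 18 + 0 = 28

28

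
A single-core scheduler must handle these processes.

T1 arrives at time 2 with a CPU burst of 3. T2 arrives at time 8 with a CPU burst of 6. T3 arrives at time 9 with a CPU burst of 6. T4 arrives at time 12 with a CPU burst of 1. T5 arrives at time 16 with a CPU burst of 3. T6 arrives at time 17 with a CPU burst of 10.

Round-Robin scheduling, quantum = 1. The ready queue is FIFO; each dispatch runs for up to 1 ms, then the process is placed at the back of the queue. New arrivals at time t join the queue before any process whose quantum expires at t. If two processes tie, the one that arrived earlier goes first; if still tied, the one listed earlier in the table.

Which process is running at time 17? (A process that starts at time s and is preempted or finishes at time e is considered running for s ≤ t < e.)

T5

Timeline: | idle 0-2 | T1 2-5 | idle 5-8 | T2 8-9 | T3 9-10 | T2 10-11 | T3 11-12 | T2 12-13 | T4 13-14 | T3 14-15 | T2 15-16 | T3 16-17 | T5 17-18 | T2 18-19 | T6 19-20 | T3 20-21 | T5 21-22 | T2 22-23 | T6 23-24 | T3 24-25 | T5 25-26 | T6 26-34 |
Completion: T1=5  T2=23  T3=25  T4=14  T5=26  T6=34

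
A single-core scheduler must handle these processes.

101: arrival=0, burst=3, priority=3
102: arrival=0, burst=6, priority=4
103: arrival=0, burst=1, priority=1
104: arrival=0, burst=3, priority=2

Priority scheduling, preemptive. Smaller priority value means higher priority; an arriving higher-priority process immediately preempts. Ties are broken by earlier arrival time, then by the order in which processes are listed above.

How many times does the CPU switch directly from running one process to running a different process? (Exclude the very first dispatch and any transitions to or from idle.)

Gantt: | 103 0-1 | 104 1-4 | 101 4-7 | 102 7-13 |
Completion: 101=7  102=13  103=1  104=4

3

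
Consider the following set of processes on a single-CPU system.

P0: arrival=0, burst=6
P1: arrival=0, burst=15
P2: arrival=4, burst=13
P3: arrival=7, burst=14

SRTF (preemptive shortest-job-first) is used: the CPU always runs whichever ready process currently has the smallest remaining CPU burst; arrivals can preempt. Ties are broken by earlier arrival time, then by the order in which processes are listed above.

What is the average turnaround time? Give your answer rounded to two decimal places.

23.75

Schedule: | P0 0-6 | P2 6-19 | P3 19-33 | P1 33-48 |
Completion: P0=6  P1=48  P2=19  P3=33
Turnaround (C−A): P0=6  P1=48  P2=15  P3=26
Turnaround times: P0=6, P1=48, P2=15, P3=26
Average turnaround = (6+48+15+26) / 4 = 95/4 = 23.75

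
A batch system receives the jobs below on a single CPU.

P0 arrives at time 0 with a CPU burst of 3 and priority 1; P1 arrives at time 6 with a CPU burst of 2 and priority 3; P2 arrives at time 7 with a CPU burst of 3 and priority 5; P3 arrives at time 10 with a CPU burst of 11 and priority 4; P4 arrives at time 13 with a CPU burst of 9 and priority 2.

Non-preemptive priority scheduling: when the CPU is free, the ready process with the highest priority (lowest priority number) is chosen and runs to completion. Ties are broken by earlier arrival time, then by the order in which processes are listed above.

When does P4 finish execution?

Gantt: | P0 0-3 | idle 3-6 | P1 6-8 | P2 8-11 | P3 11-22 | P4 22-31 |
Completion: P0=3  P1=8  P2=11  P3=22  P4=31
Turnaround (C−A): P0=3  P1=2  P2=4  P3=12  P4=18

31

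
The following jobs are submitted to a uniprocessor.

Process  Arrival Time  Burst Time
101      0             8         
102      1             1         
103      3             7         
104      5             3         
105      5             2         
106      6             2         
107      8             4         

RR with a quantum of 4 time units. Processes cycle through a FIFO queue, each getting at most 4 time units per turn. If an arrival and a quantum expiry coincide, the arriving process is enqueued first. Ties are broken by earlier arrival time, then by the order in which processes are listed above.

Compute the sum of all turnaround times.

Timeline: | 101 0-4 | 102 4-5 | 103 5-9 | 101 9-13 | 104 13-16 | 105 16-18 | 106 18-20 | 107 20-24 | 103 24-27 |
Completion: 101=13  102=5  103=27  104=16  105=18  106=20  107=24
Turnaround = completion − arrival: 101=13, 102=4, 103=24, 104=11, 105=13, 106=14, 107=16
Total turnaround = 13 + 4 + 24 + 11 + 13 + 14 + 16 = 95

95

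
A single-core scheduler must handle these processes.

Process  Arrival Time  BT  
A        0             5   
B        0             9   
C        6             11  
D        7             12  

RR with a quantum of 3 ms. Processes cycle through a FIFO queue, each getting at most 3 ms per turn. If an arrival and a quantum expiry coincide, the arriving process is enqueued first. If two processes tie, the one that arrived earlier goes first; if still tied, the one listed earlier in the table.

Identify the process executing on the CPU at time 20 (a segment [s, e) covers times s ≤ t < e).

Schedule: | A 0-3 | B 3-6 | A 6-8 | C 8-11 | B 11-14 | D 14-17 | C 17-20 | B 20-23 | D 23-26 | C 26-29 | D 29-32 | C 32-34 | D 34-37 |
Completion: A=8  B=23  C=34  D=37
Turnaround (C−A): A=8  B=23  C=28  D=30

B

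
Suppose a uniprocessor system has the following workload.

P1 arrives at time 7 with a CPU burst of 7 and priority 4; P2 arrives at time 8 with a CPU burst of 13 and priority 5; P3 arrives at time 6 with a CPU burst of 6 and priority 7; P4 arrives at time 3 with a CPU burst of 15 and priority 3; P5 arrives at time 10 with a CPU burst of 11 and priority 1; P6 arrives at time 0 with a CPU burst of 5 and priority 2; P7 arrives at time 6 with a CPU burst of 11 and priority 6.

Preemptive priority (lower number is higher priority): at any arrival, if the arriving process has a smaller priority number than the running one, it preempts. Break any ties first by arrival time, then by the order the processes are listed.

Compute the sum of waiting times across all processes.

Schedule: | P6 0-5 | P4 5-10 | P5 10-21 | P4 21-31 | P1 31-38 | P2 38-51 | P7 51-62 | P3 62-68 |
Completion: P1=38  P2=51  P3=68  P4=31  P5=21  P6=5  P7=62
Waiting = turnaround − burst: P1=24, P2=30, P3=56, P4=13, P5=0, P6=0, P7=45
Total waiting = 24 + 30 + 56 + 13 + 0 + 0 + 45 = 168

168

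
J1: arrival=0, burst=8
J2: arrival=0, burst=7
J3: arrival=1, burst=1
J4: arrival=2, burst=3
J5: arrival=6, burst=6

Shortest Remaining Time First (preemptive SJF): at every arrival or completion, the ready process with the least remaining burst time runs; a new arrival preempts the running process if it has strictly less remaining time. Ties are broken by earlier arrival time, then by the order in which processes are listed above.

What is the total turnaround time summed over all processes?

Timeline: | J2 0-1 | J3 1-2 | J4 2-5 | J2 5-11 | J5 11-17 | J1 17-25 |
Completion: J1=25  J2=11  J3=2  J4=5  J5=17
Turnaround = completion − arrival: J1=25, J2=11, J3=1, J4=3, J5=11
Total turnaround = 25 + 11 + 1 + 3 + 11 = 51

51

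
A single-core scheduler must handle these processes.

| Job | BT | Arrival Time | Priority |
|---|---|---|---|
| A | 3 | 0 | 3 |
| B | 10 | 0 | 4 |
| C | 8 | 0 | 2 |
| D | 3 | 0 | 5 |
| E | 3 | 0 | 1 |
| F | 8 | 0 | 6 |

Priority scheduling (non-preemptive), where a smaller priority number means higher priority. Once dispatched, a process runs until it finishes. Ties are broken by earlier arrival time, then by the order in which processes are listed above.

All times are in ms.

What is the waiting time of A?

11

Timeline: | E 0-3 | C 3-11 | A 11-14 | B 14-24 | D 24-27 | F 27-35 |
Completion: A=14  B=24  C=11  D=27  E=3  F=35
Waiting(A) = turnaround − burst = 14 − 3 = 11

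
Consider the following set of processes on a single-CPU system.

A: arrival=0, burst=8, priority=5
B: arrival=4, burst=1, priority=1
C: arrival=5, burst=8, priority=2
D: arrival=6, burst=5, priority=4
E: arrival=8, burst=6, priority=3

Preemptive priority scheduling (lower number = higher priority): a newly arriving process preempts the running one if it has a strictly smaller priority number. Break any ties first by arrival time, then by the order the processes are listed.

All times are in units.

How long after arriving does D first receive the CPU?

13

Gantt: | A 0-4 | B 4-5 | C 5-13 | E 13-19 | D 19-24 | A 24-28 |
Completion: A=28  B=5  C=13  D=24  E=19
Turnaround (C−A): A=28  B=1  C=8  D=18  E=11
Response(D) = first start − arrival = 19 − 6 = 13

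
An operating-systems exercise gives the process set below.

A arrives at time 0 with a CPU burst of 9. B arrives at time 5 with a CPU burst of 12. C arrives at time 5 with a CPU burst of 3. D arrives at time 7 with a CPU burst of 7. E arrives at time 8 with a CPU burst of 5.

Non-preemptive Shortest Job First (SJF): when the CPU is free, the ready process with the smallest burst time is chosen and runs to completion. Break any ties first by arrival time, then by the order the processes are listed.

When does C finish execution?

Timeline: | A 0-9 | C 9-12 | E 12-17 | D 17-24 | B 24-36 |
Completion: A=9  B=36  C=12  D=24  E=17

12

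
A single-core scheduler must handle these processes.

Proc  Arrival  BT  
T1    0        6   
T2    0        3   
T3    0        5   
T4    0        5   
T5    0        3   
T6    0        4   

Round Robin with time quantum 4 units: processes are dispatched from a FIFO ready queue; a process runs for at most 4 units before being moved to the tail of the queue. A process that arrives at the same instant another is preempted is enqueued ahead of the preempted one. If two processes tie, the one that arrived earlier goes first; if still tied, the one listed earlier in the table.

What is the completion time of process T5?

18

Gantt: | T1 0-4 | T2 4-7 | T3 7-11 | T4 11-15 | T5 15-18 | T6 18-22 | T1 22-24 | T3 24-25 | T4 25-26 |
Completion: T1=24  T2=7  T3=25  T4=26  T5=18  T6=22
Turnaround (C−A): T1=24  T2=7  T3=25  T4=26  T5=18  T6=22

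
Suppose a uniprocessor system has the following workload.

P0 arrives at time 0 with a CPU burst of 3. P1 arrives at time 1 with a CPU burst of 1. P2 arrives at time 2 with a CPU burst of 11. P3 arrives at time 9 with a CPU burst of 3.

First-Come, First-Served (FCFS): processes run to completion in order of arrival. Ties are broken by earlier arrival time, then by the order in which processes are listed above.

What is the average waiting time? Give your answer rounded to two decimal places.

2.50

Schedule: | P0 0-3 | P1 3-4 | P2 4-15 | P3 15-18 |
Completion: P0=3  P1=4  P2=15  P3=18
Waiting times: P0=0, P1=2, P2=2, P3=6
Average waiting = (0+2+2+6) / 4 = 10/4 = 2.50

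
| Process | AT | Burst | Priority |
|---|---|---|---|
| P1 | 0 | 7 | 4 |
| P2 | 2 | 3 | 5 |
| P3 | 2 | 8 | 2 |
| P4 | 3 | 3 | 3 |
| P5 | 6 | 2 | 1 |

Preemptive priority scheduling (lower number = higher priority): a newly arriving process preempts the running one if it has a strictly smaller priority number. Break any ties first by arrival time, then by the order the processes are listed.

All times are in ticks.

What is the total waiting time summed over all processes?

42

Gantt: | P1 0-2 | P3 2-6 | P5 6-8 | P3 8-12 | P4 12-15 | P1 15-20 | P2 20-23 |
Completion: P1=20  P2=23  P3=12  P4=15  P5=8
Waiting = turnaround − burst: P1=13, P2=18, P3=2, P4=9, P5=0
Total waiting = 13 + 18 + 2 + 9 + 0 = 42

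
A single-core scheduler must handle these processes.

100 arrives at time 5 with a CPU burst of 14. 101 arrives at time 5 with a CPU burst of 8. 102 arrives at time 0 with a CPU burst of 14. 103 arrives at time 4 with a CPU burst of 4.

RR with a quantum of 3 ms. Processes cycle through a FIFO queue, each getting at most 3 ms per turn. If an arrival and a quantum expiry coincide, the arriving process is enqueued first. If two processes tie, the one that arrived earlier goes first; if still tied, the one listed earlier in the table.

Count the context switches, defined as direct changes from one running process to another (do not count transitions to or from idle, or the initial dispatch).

12

Schedule: | 102 0-6 | 103 6-9 | 100 9-12 | 101 12-15 | 102 15-18 | 103 18-19 | 100 19-22 | 101 22-25 | 102 25-28 | 100 28-31 | 101 31-33 | 102 33-35 | 100 35-40 |
Completion: 100=40  101=33  102=35  103=19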